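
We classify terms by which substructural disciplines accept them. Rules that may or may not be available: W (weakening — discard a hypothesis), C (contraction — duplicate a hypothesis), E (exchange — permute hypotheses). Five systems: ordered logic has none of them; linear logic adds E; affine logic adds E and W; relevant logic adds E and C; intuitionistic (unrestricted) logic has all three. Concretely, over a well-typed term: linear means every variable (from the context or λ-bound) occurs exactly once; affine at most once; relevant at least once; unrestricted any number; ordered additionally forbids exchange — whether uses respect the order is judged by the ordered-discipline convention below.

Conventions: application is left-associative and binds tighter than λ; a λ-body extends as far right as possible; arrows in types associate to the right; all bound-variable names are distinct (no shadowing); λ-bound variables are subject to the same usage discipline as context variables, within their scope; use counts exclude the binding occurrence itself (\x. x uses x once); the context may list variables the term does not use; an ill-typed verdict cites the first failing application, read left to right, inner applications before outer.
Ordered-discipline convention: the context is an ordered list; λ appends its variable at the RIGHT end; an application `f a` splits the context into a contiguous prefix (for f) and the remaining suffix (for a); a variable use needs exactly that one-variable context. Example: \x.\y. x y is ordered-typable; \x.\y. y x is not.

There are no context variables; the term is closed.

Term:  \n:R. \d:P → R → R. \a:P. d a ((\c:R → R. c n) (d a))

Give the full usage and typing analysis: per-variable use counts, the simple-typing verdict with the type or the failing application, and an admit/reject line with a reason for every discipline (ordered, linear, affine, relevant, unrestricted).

variable uses: n (λ-bound) ×1, d (λ-bound) ×2, a (λ-bound) ×2, c (λ-bound) ×1
left-to-right use order: d, a, c, n, d, a
typing: well-typed at R → (P → R → R) → P → R
ordered: ✗ — uses contraction: d ×2, a ×2
linear: ✗ — uses contraction: d ×2, a ×2
affine: ✗ — uses contraction: d ×2, a ×2
relevant: ✓ — none of n, d, a, c goes unused
unrestricted: ✓ — type-checks (R → (P → R → R) → P → R) and nothing is barred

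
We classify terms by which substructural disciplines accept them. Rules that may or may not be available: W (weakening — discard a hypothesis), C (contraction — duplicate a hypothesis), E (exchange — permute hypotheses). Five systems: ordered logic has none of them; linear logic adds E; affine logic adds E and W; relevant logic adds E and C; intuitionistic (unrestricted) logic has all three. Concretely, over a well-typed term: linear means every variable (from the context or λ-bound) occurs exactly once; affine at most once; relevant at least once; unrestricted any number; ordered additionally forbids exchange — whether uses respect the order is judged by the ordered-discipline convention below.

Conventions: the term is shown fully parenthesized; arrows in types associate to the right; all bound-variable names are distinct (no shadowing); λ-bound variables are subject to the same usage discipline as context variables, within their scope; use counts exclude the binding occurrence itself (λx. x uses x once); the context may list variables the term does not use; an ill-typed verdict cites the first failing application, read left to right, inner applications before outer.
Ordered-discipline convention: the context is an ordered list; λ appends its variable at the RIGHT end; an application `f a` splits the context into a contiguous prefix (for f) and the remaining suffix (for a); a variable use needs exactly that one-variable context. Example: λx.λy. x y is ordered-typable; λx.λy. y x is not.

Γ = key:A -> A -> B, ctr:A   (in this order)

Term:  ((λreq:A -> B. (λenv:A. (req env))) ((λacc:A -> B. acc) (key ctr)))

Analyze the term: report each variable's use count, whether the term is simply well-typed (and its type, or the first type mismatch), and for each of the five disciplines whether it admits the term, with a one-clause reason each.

usage: key ×1, ctr ×1, req [bound] ×1, env [bound] ×1, acc [bound] ×1
order of uses: req, env, acc, key, ctr
typing: the term checks, with type A -> B
ordered: ✓, single-use (key, ctr, req, env, acc), ordered derivation ok
linear: ✓, each of key, ctr, req, env, acc used exactly once
affine: ✓, at most one use each (key, ctr, req, env, acc)
relevant: ✓, key, ctr, req, env, acc: all used, weakening unneeded
unrestricted: ✓, well-typed at A -> B; no restrictions here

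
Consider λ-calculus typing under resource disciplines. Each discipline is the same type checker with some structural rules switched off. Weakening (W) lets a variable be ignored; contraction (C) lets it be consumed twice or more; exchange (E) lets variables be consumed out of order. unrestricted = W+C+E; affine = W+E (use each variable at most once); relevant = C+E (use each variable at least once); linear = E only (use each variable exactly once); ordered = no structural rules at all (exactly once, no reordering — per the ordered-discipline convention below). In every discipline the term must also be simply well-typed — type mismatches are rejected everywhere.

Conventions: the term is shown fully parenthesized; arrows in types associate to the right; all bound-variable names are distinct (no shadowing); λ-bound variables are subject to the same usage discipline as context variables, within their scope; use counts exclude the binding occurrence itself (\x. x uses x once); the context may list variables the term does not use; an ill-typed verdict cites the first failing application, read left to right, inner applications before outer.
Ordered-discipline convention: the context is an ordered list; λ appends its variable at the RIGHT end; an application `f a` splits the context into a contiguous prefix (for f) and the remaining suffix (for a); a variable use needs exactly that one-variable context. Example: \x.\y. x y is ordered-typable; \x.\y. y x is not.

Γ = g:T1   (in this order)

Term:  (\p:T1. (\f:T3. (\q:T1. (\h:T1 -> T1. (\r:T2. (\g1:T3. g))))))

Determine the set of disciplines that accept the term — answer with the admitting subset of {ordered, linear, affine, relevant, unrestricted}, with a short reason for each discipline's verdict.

admitting disciplines: affine, unrestricted
use counts: g ×1; p (λ-bound) ×0; f (λ-bound) ×0; q (λ-bound) ×0; h (λ-bound) ×0; r (λ-bound) ×0; g1 (λ-bound) ×0
use order (left to right): g
typing: well-typed at T1 -> T3 -> T1 -> (T1 -> T1) -> T2 -> T3 -> T1
ordered: ✗ — needs weakening: p, f, q, h, r, g1 unused
linear: ✗ — needs weakening: p, f, q, h, r, g1 unused
affine: ✓ — g, p, f, q, h, r, g1: no repeats, contraction unneeded
relevant: ✗ — needs weakening: p, f, q, h, r, g1 unused
unrestricted: ✓ — typability at T1 -> T3 -> T1 -> (T1 -> T1) -> T2 -> T3 -> T1 is all that's needed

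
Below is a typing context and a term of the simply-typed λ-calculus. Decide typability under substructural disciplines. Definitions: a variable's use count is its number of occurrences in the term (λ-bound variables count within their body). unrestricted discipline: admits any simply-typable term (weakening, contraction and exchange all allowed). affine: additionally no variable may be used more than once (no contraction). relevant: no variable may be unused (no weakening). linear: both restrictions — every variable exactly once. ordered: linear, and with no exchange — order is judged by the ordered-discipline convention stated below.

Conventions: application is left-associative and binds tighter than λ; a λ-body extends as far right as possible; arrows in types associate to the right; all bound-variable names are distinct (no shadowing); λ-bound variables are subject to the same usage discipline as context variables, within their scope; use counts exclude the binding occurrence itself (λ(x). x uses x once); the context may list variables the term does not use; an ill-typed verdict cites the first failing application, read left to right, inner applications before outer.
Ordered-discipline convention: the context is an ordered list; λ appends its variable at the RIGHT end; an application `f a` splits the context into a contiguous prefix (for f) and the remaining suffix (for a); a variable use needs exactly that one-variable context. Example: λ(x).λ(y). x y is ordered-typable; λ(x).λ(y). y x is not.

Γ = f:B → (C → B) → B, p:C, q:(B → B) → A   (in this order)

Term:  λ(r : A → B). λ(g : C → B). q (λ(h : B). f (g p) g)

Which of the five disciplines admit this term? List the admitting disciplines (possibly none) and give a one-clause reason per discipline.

admitted by: unrestricted
use counts: f: 1×, p: 1×, q: 1×, r (λ-bound): 0×, g (λ-bound): 2×, h (λ-bound): 0×
uses in reading order: q, f, g, p, g
typing: well-typed at (A → B) → (C → B) → A
ordered: ✗ — g ×2 used more than once (contraction); unused: r, h — weakening required
linear: ✗ — g ×2 used more than once (contraction); unused: r, h — weakening required
affine: ✗ — g ×2 used more than once (contraction)
relevant: ✗ — unused: r, h — weakening required
unrestricted: ✓ — simply typable at (A → B) → (C → B) → A; W, C, E all held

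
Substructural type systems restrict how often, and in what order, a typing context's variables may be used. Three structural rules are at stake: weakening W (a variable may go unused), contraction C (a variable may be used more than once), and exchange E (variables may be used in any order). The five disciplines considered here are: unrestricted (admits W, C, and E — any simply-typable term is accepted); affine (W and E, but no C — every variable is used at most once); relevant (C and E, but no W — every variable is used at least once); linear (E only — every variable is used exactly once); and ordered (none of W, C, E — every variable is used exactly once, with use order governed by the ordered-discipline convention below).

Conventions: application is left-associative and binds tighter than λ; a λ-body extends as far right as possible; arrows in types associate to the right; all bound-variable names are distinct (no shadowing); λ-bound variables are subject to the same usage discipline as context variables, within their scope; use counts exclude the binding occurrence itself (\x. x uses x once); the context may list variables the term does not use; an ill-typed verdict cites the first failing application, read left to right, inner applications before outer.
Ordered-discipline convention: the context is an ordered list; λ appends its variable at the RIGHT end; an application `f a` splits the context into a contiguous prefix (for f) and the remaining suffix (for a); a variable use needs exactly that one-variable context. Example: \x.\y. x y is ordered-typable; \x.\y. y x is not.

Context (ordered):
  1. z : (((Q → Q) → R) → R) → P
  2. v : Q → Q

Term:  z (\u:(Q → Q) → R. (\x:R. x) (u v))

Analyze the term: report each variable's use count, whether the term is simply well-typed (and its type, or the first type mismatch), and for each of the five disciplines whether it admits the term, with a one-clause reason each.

use counts: z: 1×, v: 1×, u (λ-bound): 1×, x (λ-bound): 1×
left-to-right use order: z, x, u, v
typing: well-typed at P
ordered: ✗, needs exchange: uses follow z, x, u, v
linear: ✓, exactly-once usage across z, v, u, x
affine: ✓, at most one use each (z, v, u, x)
relevant: ✓, every one of z, v, u, x appears
unrestricted: ✓, simply typable at P; W, C, E all held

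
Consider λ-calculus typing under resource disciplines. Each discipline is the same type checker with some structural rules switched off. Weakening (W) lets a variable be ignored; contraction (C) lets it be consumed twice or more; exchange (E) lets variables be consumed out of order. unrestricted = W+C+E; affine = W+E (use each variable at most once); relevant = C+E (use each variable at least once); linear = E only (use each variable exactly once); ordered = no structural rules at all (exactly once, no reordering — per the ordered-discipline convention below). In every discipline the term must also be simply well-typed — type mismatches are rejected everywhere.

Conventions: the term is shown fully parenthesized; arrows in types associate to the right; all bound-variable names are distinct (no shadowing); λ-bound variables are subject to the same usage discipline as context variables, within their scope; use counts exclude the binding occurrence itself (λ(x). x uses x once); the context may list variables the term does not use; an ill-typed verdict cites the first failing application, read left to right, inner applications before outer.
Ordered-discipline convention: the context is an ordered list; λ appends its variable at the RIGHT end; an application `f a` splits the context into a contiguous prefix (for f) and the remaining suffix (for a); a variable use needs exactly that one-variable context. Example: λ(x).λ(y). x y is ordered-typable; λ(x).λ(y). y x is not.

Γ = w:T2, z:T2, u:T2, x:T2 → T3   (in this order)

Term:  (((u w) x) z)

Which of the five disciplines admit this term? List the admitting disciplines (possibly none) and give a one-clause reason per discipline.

admitting disciplines: none
usage: w ×1; z ×1; u ×1; x ×1
uses in reading order: u, w, x, z
typing: ill-typed: non-arrow in function slot: T2
ordered: ✗ — fails simple typing
linear: ✗ — a type mismatch blocks all five
affine: ✗ — the type mismatch rejects it
relevant: ✗ — not simply typable
unrestricted: ✗ — fails simple typing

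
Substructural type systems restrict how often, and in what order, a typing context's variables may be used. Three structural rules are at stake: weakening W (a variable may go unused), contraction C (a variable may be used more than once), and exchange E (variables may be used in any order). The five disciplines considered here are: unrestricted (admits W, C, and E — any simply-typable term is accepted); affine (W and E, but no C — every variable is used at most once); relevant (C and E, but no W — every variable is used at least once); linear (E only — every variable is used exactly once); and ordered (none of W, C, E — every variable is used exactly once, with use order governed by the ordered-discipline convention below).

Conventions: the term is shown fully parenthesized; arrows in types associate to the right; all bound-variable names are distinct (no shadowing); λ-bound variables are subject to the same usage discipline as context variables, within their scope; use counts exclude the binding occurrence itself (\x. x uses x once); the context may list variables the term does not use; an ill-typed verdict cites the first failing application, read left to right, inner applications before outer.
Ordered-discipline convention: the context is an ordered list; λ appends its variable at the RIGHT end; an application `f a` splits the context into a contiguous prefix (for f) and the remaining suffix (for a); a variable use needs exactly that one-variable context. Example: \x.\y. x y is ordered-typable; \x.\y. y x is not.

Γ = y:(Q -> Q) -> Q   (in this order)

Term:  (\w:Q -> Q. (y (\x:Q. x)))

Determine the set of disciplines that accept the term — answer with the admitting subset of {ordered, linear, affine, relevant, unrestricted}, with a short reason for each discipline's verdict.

accepted by: affine, unrestricted
use counts: y: 1, w (bound): 0, x (bound): 1
uses in reading order: y, x
typing: well-typed — term : (Q -> Q) -> Q
ordered ✗ (w never used (weakening))
linear ✗ (w never used (weakening))
affine ✓ (no duplicate uses among y, w, x)
relevant ✗ (w never used (weakening))
unrestricted ✓ (well-typed at (Q -> Q) -> Q; no restrictions here)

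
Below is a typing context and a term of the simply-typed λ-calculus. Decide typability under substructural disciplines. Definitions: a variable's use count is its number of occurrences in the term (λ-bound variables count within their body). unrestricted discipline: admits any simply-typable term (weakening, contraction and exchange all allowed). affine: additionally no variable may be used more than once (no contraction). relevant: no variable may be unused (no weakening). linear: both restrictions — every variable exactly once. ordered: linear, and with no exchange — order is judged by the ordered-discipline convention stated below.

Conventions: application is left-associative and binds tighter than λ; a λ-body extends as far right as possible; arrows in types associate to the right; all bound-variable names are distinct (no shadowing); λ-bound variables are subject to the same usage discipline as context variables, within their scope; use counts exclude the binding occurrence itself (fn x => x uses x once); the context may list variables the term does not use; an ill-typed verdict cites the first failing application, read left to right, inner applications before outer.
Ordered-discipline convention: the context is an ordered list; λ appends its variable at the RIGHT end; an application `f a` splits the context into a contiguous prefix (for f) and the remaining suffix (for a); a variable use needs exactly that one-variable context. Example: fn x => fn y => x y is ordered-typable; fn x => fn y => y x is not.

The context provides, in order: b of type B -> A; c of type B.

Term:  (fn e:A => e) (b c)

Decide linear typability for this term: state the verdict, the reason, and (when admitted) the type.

yes — single use per variable (b, c, e); term : A
usage: b=1; c=1; e [bound]=1
order of uses: e, b, c
typing: well-typed — term : A
per-discipline verdicts: ordered ✓; linear ✓; affine ✓; relevant ✓; unrestricted ✓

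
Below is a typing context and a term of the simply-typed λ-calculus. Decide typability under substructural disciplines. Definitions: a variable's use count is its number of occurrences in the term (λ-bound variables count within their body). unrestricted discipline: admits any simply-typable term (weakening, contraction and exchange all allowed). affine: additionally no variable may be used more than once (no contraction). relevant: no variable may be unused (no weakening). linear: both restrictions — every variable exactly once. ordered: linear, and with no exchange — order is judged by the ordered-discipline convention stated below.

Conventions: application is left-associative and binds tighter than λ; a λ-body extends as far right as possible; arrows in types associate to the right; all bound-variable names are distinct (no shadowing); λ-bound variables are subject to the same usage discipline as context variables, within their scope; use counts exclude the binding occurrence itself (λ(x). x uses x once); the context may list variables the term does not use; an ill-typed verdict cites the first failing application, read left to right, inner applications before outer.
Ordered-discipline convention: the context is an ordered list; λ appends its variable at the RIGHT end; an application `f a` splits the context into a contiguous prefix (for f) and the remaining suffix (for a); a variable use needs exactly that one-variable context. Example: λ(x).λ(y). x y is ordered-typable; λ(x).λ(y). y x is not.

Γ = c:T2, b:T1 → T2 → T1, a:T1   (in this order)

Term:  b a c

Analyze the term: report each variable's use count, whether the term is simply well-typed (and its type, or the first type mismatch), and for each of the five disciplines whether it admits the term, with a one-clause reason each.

usage: c: 1×, b: 1×, a: 1×
order of uses: b, a, c
typing: well-typed — term : T1
ordered: ✗, no ordered split (uses run b, a, c)
linear: ✓, each of c, b, a used exactly once
affine: ✓, c, b, a: no repeats, contraction unneeded
relevant: ✓, none of c, b, a goes unused
unrestricted: ✓, type-checks (T1) and nothing is barred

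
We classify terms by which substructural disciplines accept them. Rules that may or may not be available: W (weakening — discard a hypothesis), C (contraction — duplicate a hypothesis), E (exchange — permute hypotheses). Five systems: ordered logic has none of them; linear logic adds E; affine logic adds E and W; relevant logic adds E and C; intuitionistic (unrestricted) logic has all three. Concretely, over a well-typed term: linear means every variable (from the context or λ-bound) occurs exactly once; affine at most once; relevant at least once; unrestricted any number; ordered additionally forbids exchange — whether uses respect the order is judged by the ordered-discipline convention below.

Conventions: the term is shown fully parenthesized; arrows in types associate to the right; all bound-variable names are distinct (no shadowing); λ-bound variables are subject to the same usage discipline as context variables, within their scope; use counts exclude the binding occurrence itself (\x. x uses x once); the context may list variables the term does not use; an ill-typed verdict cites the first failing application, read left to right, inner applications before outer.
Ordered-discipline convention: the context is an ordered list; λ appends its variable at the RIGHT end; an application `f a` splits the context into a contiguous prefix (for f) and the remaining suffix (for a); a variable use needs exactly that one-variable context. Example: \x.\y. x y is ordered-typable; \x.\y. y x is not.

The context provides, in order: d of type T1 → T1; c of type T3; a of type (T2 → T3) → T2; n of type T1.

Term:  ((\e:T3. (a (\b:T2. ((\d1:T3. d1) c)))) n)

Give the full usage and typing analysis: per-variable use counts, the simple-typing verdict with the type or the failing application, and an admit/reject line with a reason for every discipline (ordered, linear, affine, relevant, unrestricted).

variable uses: d ×0, c ×1, a ×1, n ×1, e (λ-bound) ×0, b (λ-bound) ×0, d1 (λ-bound) ×1
use order (left to right): a, d1, c, n
typing: ill-typed: a function awaiting T3 gets T1
ordered: ✗ — not simply typable
linear: ✗ — fails simple typing
affine: ✗ — a type mismatch blocks all five
relevant: ✗ — the type mismatch rejects it
unrestricted: ✗ — not simply typable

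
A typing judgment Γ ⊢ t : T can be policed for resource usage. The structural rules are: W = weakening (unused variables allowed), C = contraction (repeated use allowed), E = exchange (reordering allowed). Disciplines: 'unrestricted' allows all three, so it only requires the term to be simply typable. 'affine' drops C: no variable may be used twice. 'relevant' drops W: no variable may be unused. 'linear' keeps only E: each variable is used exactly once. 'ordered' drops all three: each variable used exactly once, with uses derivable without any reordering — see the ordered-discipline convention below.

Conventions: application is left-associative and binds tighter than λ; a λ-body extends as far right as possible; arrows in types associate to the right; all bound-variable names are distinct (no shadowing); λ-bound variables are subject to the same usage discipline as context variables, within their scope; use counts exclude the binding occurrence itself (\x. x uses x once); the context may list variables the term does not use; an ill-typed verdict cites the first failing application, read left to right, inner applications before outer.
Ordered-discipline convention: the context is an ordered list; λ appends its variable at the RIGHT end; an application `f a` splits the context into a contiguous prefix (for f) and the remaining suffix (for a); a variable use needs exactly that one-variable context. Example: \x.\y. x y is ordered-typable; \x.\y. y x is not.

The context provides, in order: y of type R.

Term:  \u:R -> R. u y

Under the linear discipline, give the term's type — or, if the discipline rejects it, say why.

term : (R -> R) -> R
usage: y: 1, u (bound): 1
left-to-right use order: u, y
typing: the term checks, with type (R -> R) -> R
per-discipline verdicts: ordered ✗ · linear ✓ · affine ✓ · relevant ✓ · unrestricted ✓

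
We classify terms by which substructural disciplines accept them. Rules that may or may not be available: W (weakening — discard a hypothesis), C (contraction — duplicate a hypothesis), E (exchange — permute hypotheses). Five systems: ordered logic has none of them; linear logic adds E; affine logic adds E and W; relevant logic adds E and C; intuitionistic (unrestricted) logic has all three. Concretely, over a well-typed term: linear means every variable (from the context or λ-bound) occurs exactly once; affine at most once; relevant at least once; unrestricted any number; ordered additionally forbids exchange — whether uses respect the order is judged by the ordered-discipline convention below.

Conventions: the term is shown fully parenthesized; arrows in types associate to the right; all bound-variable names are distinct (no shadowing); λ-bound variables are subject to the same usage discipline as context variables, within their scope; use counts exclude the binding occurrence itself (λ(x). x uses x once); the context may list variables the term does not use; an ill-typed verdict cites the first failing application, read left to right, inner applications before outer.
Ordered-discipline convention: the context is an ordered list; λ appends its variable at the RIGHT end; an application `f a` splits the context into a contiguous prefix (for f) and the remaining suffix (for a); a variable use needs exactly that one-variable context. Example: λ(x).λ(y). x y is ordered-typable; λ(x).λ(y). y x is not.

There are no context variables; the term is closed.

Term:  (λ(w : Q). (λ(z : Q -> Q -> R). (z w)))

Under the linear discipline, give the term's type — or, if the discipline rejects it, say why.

term : Q -> (Q -> Q -> R) -> Q -> R
counts: w (bound)=1, z (bound)=1
uses in reading order: z, w
typing: well-typed — term : Q -> (Q -> Q -> R) -> Q -> R
all disciplines: ordered ✗ · linear ✓ · affine ✓ · relevant ✓ · unrestricted ✓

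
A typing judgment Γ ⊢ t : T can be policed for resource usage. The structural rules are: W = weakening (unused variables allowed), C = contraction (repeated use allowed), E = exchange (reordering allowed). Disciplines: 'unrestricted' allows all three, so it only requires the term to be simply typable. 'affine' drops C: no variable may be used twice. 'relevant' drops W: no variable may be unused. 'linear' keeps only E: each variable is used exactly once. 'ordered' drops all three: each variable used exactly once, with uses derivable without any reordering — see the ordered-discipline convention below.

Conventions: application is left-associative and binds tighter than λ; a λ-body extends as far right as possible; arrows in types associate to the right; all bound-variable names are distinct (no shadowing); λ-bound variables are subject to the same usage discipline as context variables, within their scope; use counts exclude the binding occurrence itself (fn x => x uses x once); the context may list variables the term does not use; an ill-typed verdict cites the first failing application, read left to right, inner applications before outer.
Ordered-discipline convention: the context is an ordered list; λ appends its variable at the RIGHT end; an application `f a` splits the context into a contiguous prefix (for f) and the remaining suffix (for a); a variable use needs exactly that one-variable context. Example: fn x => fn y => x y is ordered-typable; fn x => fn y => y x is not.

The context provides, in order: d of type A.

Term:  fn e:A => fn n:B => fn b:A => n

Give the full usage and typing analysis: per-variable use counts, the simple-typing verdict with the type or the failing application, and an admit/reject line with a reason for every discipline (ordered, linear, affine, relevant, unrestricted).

use counts: d: 0×; e [bound]: 0×; n [bound]: 1×; b [bound]: 0×
left-to-right use order: n
typing: the term checks, with type A -> B -> A -> B
ordered: ✗ — d, e, b never used (weakening)
linear: ✗ — d, e, b never used (weakening)
affine: ✓ — d, e, n, b: no repeats, contraction unneeded
relevant: ✗ — d, e, b never used (weakening)
unrestricted: ✓ — type-checks (A -> B -> A -> B) and nothing is barred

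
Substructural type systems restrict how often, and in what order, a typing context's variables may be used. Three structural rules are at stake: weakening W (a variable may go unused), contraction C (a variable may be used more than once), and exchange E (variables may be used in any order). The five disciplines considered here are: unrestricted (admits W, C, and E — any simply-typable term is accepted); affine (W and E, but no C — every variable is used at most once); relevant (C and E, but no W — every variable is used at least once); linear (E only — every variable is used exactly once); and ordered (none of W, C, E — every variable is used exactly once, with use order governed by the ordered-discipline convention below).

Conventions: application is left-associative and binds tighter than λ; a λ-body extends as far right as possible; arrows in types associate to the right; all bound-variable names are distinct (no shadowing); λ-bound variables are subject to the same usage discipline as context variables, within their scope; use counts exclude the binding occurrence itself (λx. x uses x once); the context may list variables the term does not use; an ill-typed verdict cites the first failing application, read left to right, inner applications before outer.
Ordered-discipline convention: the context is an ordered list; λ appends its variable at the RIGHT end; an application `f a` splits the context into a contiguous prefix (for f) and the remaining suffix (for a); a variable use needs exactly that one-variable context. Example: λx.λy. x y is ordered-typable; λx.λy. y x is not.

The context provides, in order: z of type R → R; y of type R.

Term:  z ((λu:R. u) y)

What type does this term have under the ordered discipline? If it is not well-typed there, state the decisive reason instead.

term : R
counts: z ×1; y ×1; u (λ-bound) ×1
use order (left to right): z, u, y
typing: ✓ — R
summary: ordered ✓ · linear ✓ · affine ✓ · relevant ✓ · unrestricted ✓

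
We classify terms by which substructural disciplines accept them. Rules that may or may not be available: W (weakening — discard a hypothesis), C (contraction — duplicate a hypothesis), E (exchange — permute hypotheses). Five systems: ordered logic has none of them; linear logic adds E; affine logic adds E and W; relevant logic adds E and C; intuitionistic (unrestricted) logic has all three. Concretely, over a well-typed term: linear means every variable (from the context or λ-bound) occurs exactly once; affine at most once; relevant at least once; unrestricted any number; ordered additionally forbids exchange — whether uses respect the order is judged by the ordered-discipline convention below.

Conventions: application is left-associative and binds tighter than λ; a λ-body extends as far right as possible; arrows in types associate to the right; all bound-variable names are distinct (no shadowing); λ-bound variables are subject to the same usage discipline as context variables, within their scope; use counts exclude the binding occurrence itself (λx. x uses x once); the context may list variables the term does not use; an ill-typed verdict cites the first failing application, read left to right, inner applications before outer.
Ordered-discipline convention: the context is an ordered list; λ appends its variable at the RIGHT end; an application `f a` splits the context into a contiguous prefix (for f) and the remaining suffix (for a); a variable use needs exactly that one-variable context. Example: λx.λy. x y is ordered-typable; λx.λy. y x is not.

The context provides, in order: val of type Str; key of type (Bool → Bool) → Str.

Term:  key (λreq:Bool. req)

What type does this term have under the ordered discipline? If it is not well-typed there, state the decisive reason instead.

not well-typed under ordered — unused: val — weakening required
usage: val: 0×, key: 1×, req (bound): 1×
uses in reading order: key, req
typing: well-typed at Str
all disciplines: ordered ✗ | linear ✗ | affine ✓ | relevant ✗ | unrestricted ✓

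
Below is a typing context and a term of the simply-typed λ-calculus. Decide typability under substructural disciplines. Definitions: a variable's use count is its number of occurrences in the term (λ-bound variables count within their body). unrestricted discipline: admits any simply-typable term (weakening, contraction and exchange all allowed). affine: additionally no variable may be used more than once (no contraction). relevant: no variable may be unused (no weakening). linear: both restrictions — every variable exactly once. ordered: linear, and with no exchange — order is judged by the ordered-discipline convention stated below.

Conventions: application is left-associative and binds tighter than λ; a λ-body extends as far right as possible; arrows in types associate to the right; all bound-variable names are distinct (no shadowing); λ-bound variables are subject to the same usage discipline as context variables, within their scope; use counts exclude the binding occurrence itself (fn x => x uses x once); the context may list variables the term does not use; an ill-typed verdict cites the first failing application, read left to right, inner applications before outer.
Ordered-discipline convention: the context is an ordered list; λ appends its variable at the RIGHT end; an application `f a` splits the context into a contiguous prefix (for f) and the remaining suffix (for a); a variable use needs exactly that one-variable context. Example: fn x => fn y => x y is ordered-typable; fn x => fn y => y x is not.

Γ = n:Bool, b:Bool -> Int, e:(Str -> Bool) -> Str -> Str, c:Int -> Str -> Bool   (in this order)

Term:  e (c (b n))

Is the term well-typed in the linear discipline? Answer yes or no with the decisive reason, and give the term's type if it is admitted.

yes — exactly-once usage across n, b, e, c; term : Str -> Str
variable uses: n ×1; b ×1; e ×1; c ×1
use order (left to right): e, c, b, n
typing: well-typed — term : Str -> Str
per-discipline verdicts: ordered ✗ · linear ✓ · affine ✓ · relevant ✓ · unrestricted ✓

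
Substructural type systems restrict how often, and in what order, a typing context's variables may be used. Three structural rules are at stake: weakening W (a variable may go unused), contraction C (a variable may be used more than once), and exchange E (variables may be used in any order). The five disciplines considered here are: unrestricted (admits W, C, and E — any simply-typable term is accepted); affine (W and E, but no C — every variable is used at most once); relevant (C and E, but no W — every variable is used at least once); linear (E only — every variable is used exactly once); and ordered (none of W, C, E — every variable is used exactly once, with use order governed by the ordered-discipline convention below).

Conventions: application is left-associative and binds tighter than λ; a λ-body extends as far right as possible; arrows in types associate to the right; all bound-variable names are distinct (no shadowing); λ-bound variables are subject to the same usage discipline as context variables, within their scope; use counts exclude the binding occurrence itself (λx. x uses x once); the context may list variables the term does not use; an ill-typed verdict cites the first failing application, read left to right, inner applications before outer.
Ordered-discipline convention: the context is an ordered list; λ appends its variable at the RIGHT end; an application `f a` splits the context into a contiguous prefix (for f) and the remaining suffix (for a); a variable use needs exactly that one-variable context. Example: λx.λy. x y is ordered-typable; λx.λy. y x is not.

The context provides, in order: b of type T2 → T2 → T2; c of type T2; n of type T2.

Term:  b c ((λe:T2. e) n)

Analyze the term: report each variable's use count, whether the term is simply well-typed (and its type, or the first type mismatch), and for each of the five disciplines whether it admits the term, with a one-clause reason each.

counts: b=1; c=1; n=1; e (λ-bound)=1
use order (left to right): b, c, e, n
typing: well-typed — term : T2
ordered: ✓ — one use each (b, c, n, e); ordered split holds
linear: ✓ — each of b, c, n, e used exactly once
affine: ✓ — b, c, n, e: no repeats, contraction unneeded
relevant: ✓ — every one of b, c, n, e appears
unrestricted: ✓ — type-checks (T2) and nothing is barred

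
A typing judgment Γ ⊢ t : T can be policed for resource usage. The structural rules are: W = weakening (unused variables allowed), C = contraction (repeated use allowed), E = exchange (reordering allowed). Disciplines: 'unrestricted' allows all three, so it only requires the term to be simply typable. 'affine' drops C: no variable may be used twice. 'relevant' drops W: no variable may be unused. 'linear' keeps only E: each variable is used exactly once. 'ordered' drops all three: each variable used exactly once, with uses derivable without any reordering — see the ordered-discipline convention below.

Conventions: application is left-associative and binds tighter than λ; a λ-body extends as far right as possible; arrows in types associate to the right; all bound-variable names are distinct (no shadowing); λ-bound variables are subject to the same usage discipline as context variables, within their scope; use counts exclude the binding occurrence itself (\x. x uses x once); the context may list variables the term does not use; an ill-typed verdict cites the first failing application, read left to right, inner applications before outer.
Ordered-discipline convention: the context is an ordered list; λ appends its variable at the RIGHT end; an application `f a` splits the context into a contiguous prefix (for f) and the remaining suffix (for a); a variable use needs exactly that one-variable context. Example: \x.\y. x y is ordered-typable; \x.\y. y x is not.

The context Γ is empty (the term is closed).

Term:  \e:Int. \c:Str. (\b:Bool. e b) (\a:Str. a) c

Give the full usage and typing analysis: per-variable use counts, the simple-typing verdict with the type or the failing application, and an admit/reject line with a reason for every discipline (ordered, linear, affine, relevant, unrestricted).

variable uses: e [bound]: 1; c [bound]: 1; b [bound]: 1; a [bound]: 1
use order (left to right): e, b, a, c
typing: ill-typed: non-arrow in function slot: Int
ordered: ✗ — a type mismatch blocks all five
linear: ✗ — the type mismatch rejects it
affine: ✗ — not simply typable
relevant: ✗ — fails simple typing
unrestricted: ✗ — a type mismatch blocks all five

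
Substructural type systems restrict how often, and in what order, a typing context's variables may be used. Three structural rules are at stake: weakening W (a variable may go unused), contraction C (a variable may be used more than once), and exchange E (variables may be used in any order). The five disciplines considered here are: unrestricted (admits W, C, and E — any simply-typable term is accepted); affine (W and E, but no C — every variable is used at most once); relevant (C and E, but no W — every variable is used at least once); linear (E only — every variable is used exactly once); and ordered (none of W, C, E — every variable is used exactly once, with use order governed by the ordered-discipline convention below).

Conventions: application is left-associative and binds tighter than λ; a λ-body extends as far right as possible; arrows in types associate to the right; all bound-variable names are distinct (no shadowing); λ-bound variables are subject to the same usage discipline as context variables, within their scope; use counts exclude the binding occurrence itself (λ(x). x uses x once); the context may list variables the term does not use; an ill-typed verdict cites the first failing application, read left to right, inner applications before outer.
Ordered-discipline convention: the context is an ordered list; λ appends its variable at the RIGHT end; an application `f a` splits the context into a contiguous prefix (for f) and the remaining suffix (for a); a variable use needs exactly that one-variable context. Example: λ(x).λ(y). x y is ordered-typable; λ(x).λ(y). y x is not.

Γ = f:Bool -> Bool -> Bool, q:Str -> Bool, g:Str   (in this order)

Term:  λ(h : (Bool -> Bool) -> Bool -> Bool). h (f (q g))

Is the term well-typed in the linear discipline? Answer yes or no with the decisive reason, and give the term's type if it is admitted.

yes — exactly-once usage across f, q, g, h; term : ((Bool -> Bool) -> Bool -> Bool) -> Bool -> Bool
usage: f ×1, q ×1, g ×1, h [bound] ×1
left-to-right use order: h, f, q, g
typing: well-typed — term : ((Bool -> Bool) -> Bool -> Bool) -> Bool -> Bool
summary: ordered ✗ · linear ✓ · affine ✓ · relevant ✓ · unrestricted ✓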